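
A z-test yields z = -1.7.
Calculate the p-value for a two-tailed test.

Answer: p-value ≈ 0.0891

Derivation:
For z = -1.7:
p = 2×P(Z > |-1.7|) = 2×(1 - Φ(1.7)) = 0.0891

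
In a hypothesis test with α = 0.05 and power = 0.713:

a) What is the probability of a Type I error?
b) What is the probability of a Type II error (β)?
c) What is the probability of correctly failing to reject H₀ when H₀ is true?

Answer: a) 0.05, b) 0.287, c) 0.95

Derivation:
a) Type I error probability = α = 0.05
b) Power = P(reject H₀ | H₁ true) = 1 - β = 0.713, so Type II error probability = β = 1 - Power = 0.287
c) P(fail to reject H₀ | H₀ true) = 1 - α = 0.95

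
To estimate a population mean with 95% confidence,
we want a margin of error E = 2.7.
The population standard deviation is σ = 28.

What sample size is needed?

Answer: n = 414

Derivation:
z_0.025 = 1.960
n = (z×σ/E)² = (1.960×28/2.7)²
n = 413.1433
Round up: n = 414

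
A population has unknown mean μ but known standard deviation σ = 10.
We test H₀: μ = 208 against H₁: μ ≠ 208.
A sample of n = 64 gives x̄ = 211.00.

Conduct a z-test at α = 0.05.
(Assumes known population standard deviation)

Standard error: SE = σ/√n = 10/√64 = 1.2500
z-statistic: z = (x̄ - μ₀)/SE = (211.00 - 208)/1.2500 = 2.4000
Critical value: ±1.960
p-value = 0.0164
Decision: reject H₀

Answer: z = 2.4000, reject H₀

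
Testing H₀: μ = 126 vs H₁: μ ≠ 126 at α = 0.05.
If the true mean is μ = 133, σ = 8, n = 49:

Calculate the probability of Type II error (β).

Answer: β ≈ 0.0000

Derivation:
SE = σ/√n = 8/√49 = 1.1429
Critical values: μ₀ ± z_0.025×SE = 126 ± 1.960×1.1429
Acceptance region: (123.7599, 128.2401)
Under H₁ (μ = 133): z_high = (128.2401 - 133)/1.1429 = -4.1648, z_low = (123.7599 - 133)/1.1429 = -8.0848
β = P(not reject | H₁) = Φ(-4.1648) - Φ(-8.0848) ≈ 0.0000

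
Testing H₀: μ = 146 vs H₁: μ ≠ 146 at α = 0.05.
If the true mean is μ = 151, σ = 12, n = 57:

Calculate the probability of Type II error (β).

Answer: β ≈ 0.1178

Derivation:
SE = σ/√n = 12/√57 = 1.5894
Critical values: μ₀ ± z_0.025×SE = 146 ± 1.960×1.5894
Acceptance region: (142.8848, 149.1152)
Under H₁ (μ = 151): z_high = (149.1152 - 151)/1.5894 = -1.1859, z_low = (142.8848 - 151)/1.5894 = -5.1058
β = P(not reject | H₁) = Φ(-1.1859) - Φ(-5.1058) ≈ 0.1178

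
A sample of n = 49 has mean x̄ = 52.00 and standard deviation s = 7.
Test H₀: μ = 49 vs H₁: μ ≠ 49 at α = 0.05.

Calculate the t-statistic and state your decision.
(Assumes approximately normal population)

df = n - 1 = 48
SE = s/√n = 7/√49 = 1.0000
t = (x̄ - μ₀)/SE = (52.00 - 49)/1.0000 = 3.0000
Critical value: t_{0.025,48} = ±2.011
p-value ≈ 0.0043
Decision: reject H₀

Answer: t = 3.0000, reject H₀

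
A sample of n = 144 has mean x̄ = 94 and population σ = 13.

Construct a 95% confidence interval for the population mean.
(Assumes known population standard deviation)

Answer: (91.8767, 96.1233)

Derivation:
Confidence level: 95%, α = 0.05
z_0.025 = 1.960
SE = σ/√n = 13/√144 = 1.0833
Margin of error = 1.960 × 1.0833 = 2.1233
CI: x̄ ± margin = 94 ± 2.1233
CI: (91.8767, 96.1233)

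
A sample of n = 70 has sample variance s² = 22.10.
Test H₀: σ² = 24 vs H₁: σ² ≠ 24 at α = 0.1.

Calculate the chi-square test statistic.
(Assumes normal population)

Answer: χ² = 63.5375, fail to reject H₀

Derivation:
df = n - 1 = 69
χ² = (n-1)s²/σ₀² = 69×22.10/24 = 63.5375
Critical values: χ²_{0.95,69} = 50.879, χ²_{0.05,69} = 89.391
Rejection region: χ² < 50.879 or χ² > 89.391
Decision: fail to reject H₀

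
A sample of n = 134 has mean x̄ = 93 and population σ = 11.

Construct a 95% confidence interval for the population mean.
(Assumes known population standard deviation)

Confidence level: 95%, α = 0.05
z_0.025 = 1.960
SE = σ/√n = 11/√134 = 0.9503
Margin of error = 1.960 × 0.9503 = 1.8626
CI: x̄ ± margin = 93 ± 1.8626
CI: (91.1374, 94.8626)

Answer: (91.1374, 94.8626)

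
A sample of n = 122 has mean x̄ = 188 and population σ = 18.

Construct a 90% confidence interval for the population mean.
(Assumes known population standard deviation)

Answer: (185.3193, 190.6807)

Derivation:
Confidence level: 90%, α = 0.1
z_0.05 = 1.645
SE = σ/√n = 18/√122 = 1.6296
Margin of error = 1.645 × 1.6296 = 2.6807
CI: x̄ ± margin = 188 ± 2.6807
CI: (185.3193, 190.6807)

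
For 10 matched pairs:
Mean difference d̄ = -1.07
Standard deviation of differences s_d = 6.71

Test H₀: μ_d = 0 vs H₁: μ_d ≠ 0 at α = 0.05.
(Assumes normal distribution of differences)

df = n - 1 = 9
SE = s_d/√n = 6.71/√10 = 2.1219
t = d̄/SE = -1.07/2.1219 = -0.5043
Critical value: t_{0.025,9} = ±2.262
p-value ≈ 0.6262
Decision: fail to reject H₀

Answer: t = -0.5043, fail to reject H₀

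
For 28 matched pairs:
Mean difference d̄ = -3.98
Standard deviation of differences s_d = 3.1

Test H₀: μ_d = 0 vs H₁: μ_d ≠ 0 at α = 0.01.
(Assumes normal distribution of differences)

df = n - 1 = 27
SE = s_d/√n = 3.1/√28 = 0.5858
t = d̄/SE = -3.98/0.5858 = -6.7941
Critical value: t_{0.005,27} = ±2.771
p-value < 0.0001
Decision: reject H₀

Answer: t = -6.7941, reject H₀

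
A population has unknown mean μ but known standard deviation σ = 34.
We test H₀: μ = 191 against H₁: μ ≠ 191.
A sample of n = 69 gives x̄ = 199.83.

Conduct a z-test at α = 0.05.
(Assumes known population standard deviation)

Standard error: SE = σ/√n = 34/√69 = 4.0931
z-statistic: z = (x̄ - μ₀)/SE = (199.83 - 191)/4.0931 = 2.1573
Critical value: ±1.960
p-value = 0.0310
Decision: reject H₀

Answer: z = 2.1573, reject H₀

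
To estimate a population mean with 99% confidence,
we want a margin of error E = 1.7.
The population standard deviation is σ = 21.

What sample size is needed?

z_0.005 = 2.576
n = (z×σ/E)² = (2.576×21/1.7)²
n = 1012.5873
Round up: n = 1013

Answer: n = 1013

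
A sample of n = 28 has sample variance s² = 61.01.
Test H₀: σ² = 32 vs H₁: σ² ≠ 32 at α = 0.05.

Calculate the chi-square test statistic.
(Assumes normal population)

Answer: χ² = 51.4772, reject H₀

Derivation:
df = n - 1 = 27
χ² = (n-1)s²/σ₀² = 27×61.01/32 = 51.4772
Critical values: χ²_{0.975,27} = 14.573, χ²_{0.025,27} = 43.195
Rejection region: χ² < 14.573 or χ² > 43.195
Decision: reject H₀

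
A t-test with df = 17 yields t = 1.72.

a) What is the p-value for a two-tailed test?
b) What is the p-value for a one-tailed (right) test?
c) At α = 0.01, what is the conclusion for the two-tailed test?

Using t-distribution with df = 17:
a) Two-tailed: p = 2×P(T > 1.72) = 0.1036
b) One-tailed: p = P(T > 1.72) = 0.0518
c) 0.1036 ≥ 0.01, fail to reject H₀

Answer: a) 0.1036, b) 0.0518, c) fail to reject H₀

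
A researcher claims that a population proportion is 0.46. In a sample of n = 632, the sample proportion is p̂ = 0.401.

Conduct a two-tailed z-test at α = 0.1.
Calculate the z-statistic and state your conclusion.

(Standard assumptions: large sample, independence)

H₀: p = 0.46, H₁: p ≠ 0.46
Standard error: SE = √(p₀(1-p₀)/n) = √(0.46×0.54/632) = 0.019825
z-statistic: z = (p̂ - p₀)/SE = (0.401 - 0.46)/0.019825 = -2.9760
Critical value: z_0.05 = ±1.645
p-value = 0.0029
Decision: reject H₀ at α = 0.1

Answer: z = -2.9760, reject H₀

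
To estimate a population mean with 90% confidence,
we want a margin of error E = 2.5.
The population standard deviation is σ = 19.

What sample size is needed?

z_0.05 = 1.645
n = (z×σ/E)² = (1.645×19/2.5)²
n = 156.3000
Round up: n = 157

Answer: n = 157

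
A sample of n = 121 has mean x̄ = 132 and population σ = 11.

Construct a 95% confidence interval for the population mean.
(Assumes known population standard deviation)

Answer: (130.0400, 133.9600)

Derivation:
Confidence level: 95%, α = 0.05
z_0.025 = 1.960
SE = σ/√n = 11/√121 = 1.0000
Margin of error = 1.960 × 1.0000 = 1.9600
CI: x̄ ± margin = 132 ± 1.9600
CI: (130.0400, 133.9600)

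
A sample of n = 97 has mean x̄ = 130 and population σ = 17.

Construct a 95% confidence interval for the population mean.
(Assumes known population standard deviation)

Confidence level: 95%, α = 0.05
z_0.025 = 1.960
SE = σ/√n = 17/√97 = 1.7261
Margin of error = 1.960 × 1.7261 = 3.3832
CI: x̄ ± margin = 130 ± 3.3832
CI: (126.6168, 133.3832)

Answer: (126.6168, 133.3832)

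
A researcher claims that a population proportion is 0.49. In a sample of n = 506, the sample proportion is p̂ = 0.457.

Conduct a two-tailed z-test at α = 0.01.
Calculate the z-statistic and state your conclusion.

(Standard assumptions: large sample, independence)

H₀: p = 0.49, H₁: p ≠ 0.49
Standard error: SE = √(p₀(1-p₀)/n) = √(0.49×0.51/506) = 0.022223
z-statistic: z = (p̂ - p₀)/SE = (0.457 - 0.49)/0.022223 = -1.4849
Critical value: z_0.005 = ±2.576
p-value = 0.1376
Decision: fail to reject H₀ at α = 0.01

Answer: z = -1.4849, fail to reject H₀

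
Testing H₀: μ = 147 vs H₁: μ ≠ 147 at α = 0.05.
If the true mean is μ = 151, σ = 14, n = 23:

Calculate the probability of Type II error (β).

Answer: β ≈ 0.7219

Derivation:
SE = σ/√n = 14/√23 = 2.9192
Critical values: μ₀ ± z_0.025×SE = 147 ± 1.960×2.9192
Acceptance region: (141.2784, 152.7216)
Under H₁ (μ = 151): z_high = (152.7216 - 151)/2.9192 = 0.5898, z_low = (141.2784 - 151)/2.9192 = -3.3302
β = P(not reject | H₁) = Φ(0.5898) - Φ(-3.3302) ≈ 0.7219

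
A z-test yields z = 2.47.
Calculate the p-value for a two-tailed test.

For z = 2.47:
p = 2×P(Z > |2.47|) = 2×(1 - Φ(2.47)) = 0.0135

Answer: p-value ≈ 0.0135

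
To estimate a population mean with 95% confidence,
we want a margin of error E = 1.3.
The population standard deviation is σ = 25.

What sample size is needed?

z_0.025 = 1.960
n = (z×σ/E)² = (1.960×25/1.3)²
n = 1420.7101
Round up: n = 1421

Answer: n = 1421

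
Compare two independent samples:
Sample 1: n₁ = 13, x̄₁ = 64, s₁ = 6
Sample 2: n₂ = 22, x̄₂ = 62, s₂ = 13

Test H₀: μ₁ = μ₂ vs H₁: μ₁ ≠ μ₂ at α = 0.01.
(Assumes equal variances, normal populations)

Answer: t = 0.5205, fail to reject H₀

Derivation:
Pooled variance: s²_p = [12×6² + 21×13²]/(33) = 120.6364
s_p = 10.9835
SE = s_p×√(1/n₁ + 1/n₂) = 10.9835×√(1/13 + 1/22) = 3.8423
t = (x̄₁ - x̄₂)/SE = (64 - 62)/3.8423 = 0.5205
df = 33, t-critical = ±2.733
Decision: fail to reject H₀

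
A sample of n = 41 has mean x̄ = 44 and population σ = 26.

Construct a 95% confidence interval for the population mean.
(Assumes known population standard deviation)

Answer: (36.0414, 51.9586)

Derivation:
Confidence level: 95%, α = 0.05
z_0.025 = 1.960
SE = σ/√n = 26/√41 = 4.0605
Margin of error = 1.960 × 4.0605 = 7.9586
CI: x̄ ± margin = 44 ± 7.9586
CI: (36.0414, 51.9586)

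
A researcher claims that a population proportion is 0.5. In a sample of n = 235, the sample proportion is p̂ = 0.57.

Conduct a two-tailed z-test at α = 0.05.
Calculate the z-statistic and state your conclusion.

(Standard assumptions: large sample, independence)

H₀: p = 0.5, H₁: p ≠ 0.5
Standard error: SE = √(p₀(1-p₀)/n) = √(0.5×0.5/235) = 0.032616
z-statistic: z = (p̂ - p₀)/SE = (0.57 - 0.5)/0.032616 = 2.1462
Critical value: z_0.025 = ±1.960
p-value = 0.0319
Decision: reject H₀ at α = 0.05

Answer: z = 2.1462, reject H₀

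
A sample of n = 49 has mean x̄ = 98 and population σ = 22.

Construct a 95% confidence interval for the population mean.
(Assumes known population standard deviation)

Answer: (91.8399, 104.1601)

Derivation:
Confidence level: 95%, α = 0.05
z_0.025 = 1.960
SE = σ/√n = 22/√49 = 3.1429
Margin of error = 1.960 × 3.1429 = 6.1601
CI: x̄ ± margin = 98 ± 6.1601
CI: (91.8399, 104.1601)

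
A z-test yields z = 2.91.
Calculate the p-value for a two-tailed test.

Answer: p-value ≈ 0.0036

Derivation:
For z = 2.91:
p = 2×P(Z > |2.91|) = 2×(1 - Φ(2.91)) = 0.0036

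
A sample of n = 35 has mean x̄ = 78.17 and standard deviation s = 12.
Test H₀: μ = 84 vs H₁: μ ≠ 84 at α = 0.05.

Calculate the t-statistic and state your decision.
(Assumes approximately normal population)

df = n - 1 = 34
SE = s/√n = 12/√35 = 2.0284
t = (x̄ - μ₀)/SE = (78.17 - 84)/2.0284 = -2.8742
Critical value: t_{0.025,34} = ±2.032
p-value ≈ 0.0069
Decision: reject H₀

Answer: t = -2.8742, reject H₀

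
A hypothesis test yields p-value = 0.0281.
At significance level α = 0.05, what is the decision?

Compare p-value to α:
0.0281 < 0.05
Decision: reject H₀

Answer: reject H₀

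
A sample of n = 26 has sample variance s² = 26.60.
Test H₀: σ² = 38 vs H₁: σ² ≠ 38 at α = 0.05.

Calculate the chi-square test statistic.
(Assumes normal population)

Answer: χ² = 17.5000, fail to reject H₀

Derivation:
df = n - 1 = 25
χ² = (n-1)s²/σ₀² = 25×26.60/38 = 17.5000
Critical values: χ²_{0.975,25} = 13.120, χ²_{0.025,25} = 40.646
Rejection region: χ² < 13.120 or χ² > 40.646
Decision: fail to reject H₀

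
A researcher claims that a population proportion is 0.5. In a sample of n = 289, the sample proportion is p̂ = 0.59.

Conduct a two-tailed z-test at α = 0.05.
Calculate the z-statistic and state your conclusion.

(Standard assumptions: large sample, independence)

Answer: z = 3.0600, reject H₀

Derivation:
H₀: p = 0.5, H₁: p ≠ 0.5
Standard error: SE = √(p₀(1-p₀)/n) = √(0.5×0.5/289) = 0.029412
z-statistic: z = (p̂ - p₀)/SE = (0.59 - 0.5)/0.029412 = 3.0600
Critical value: z_0.025 = ±1.960
p-value = 0.0022
Decision: reject H₀ at α = 0.05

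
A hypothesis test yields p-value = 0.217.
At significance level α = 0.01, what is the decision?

Compare p-value to α:
0.217 ≥ 0.01
Decision: fail to reject H₀

Answer: fail to reject H₀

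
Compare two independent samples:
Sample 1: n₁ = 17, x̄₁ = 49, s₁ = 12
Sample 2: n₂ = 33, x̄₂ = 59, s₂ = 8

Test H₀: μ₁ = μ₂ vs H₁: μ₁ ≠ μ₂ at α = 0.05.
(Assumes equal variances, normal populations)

Pooled variance: s²_p = [16×12² + 32×8²]/(48) = 90.6667
s_p = 9.5219
SE = s_p×√(1/n₁ + 1/n₂) = 9.5219×√(1/17 + 1/33) = 2.8427
t = (x̄₁ - x̄₂)/SE = (49 - 59)/2.8427 = -3.5178
df = 48, t-critical = ±2.011
Decision: reject H₀

Answer: t = -3.5178, reject H₀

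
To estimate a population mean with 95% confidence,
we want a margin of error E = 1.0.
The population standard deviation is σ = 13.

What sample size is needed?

z_0.025 = 1.960
n = (z×σ/E)² = (1.960×13/1.0)²
n = 649.2304
Round up: n = 650

Answer: n = 650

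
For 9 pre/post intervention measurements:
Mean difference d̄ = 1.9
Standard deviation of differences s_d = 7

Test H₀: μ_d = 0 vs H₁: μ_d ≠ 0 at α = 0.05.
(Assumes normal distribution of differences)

df = n - 1 = 8
SE = s_d/√n = 7/√9 = 2.3333
t = d̄/SE = 1.9/2.3333 = 0.8143
Critical value: t_{0.025,8} = ±2.306
p-value ≈ 0.4390
Decision: fail to reject H₀

Answer: t = 0.8143, fail to reject H₀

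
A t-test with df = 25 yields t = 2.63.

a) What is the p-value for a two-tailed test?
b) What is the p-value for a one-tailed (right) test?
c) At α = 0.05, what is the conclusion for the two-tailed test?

Using t-distribution with df = 25:
a) Two-tailed: p = 2×P(T > 2.63) = 0.0144
b) One-tailed: p = P(T > 2.63) = 0.0072
c) 0.0144 < 0.05, reject H₀

Answer: a) 0.0144, b) 0.0072, c) reject H₀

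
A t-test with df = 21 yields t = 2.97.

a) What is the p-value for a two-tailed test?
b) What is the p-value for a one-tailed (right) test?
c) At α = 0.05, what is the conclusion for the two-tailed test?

Answer: a) 0.0073, b) 0.0037, c) reject H₀

Derivation:
Using t-distribution with df = 21:
a) Two-tailed: p = 2×P(T > 2.97) = 0.0073
b) One-tailed: p = P(T > 2.97) = 0.0037
c) 0.0073 < 0.05, reject H₀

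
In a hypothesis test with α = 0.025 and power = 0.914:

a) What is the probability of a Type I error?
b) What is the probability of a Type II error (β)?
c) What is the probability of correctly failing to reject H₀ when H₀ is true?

Answer: a) 0.025, b) 0.086, c) 0.975

Derivation:
a) Type I error probability = α = 0.025
b) Power = P(reject H₀ | H₁ true) = 1 - β = 0.914, so Type II error probability = β = 1 - Power = 0.086
c) P(fail to reject H₀ | H₀ true) = 1 - α = 0.975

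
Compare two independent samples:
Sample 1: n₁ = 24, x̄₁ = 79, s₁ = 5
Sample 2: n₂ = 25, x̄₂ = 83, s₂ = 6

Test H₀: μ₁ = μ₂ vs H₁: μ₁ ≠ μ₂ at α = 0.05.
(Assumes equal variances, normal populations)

Answer: t = -2.5296, reject H₀

Derivation:
Pooled variance: s²_p = [23×5² + 24×6²]/(47) = 30.6170
s_p = 5.5333
SE = s_p×√(1/n₁ + 1/n₂) = 5.5333×√(1/24 + 1/25) = 1.5813
t = (x̄₁ - x̄₂)/SE = (79 - 83)/1.5813 = -2.5296
df = 47, t-critical = ±2.012
Decision: reject H₀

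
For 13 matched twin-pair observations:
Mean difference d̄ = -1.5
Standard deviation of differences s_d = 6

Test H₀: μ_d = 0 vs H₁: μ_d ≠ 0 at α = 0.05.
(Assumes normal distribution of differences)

df = n - 1 = 12
SE = s_d/√n = 6/√13 = 1.6641
t = d̄/SE = -1.5/1.6641 = -0.9014
Critical value: t_{0.025,12} = ±2.179
p-value ≈ 0.3851
Decision: fail to reject H₀

Answer: t = -0.9014, fail to reject H₀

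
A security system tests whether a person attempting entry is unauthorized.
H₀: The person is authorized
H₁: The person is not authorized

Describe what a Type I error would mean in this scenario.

Answer: Denying entry to an authorized person

Derivation:
A Type I error (probability α) occurs when we reject a true H₀.
A Type II error (probability β) occurs when we fail to reject a false H₀.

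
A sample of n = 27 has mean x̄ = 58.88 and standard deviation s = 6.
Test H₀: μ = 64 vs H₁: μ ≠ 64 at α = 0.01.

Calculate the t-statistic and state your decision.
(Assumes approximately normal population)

df = n - 1 = 26
SE = s/√n = 6/√27 = 1.1547
t = (x̄ - μ₀)/SE = (58.88 - 64)/1.1547 = -4.4341
Critical value: t_{0.005,26} = ±2.779
p-value ≈ 0.0001
Decision: reject H₀

Answer: t = -4.4341, reject H₀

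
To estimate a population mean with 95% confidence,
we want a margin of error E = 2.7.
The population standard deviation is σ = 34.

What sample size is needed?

Answer: n = 610

Derivation:
z_0.025 = 1.960
n = (z×σ/E)² = (1.960×34/2.7)²
n = 609.1755
Round up: n = 610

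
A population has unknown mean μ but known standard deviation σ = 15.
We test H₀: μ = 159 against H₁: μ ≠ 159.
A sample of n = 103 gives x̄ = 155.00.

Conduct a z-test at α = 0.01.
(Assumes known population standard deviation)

Standard error: SE = σ/√n = 15/√103 = 1.4780
z-statistic: z = (x̄ - μ₀)/SE = (155.00 - 159)/1.4780 = -2.7064
Critical value: ±2.576
p-value = 0.0068
Decision: reject H₀

Answer: z = -2.7064, reject H₀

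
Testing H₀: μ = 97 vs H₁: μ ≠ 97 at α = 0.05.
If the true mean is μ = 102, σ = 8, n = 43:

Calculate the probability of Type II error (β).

SE = σ/√n = 8/√43 = 1.2200
Critical values: μ₀ ± z_0.025×SE = 97 ± 1.960×1.2200
Acceptance region: (94.6088, 99.3912)
Under H₁ (μ = 102): z_high = (99.3912 - 102)/1.2200 = -2.1384, z_low = (94.6088 - 102)/1.2200 = -6.0584
β = P(not reject | H₁) = Φ(-2.1384) - Φ(-6.0584) ≈ 0.0162

Answer: β ≈ 0.0162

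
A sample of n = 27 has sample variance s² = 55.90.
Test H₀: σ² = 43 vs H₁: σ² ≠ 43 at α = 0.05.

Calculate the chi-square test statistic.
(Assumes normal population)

Answer: χ² = 33.8000, fail to reject H₀

Derivation:
df = n - 1 = 26
χ² = (n-1)s²/σ₀² = 26×55.90/43 = 33.8000
Critical values: χ²_{0.975,26} = 13.844, χ²_{0.025,26} = 41.923
Rejection region: χ² < 13.844 or χ² > 41.923
Decision: fail to reject H₀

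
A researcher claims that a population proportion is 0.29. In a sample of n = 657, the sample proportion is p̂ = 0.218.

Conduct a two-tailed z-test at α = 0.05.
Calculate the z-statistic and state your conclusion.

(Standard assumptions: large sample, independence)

Answer: z = -4.0671, reject H₀

Derivation:
H₀: p = 0.29, H₁: p ≠ 0.29
Standard error: SE = √(p₀(1-p₀)/n) = √(0.29×0.71/657) = 0.017703
z-statistic: z = (p̂ - p₀)/SE = (0.218 - 0.29)/0.017703 = -4.0671
Critical value: z_0.025 = ±1.960
p-value < 0.0001
Decision: reject H₀ at α = 0.05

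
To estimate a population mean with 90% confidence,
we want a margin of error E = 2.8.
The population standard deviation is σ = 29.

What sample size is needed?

z_0.05 = 1.645
n = (z×σ/E)² = (1.645×29/2.8)²
n = 290.2764
Round up: n = 291

Answer: n = 291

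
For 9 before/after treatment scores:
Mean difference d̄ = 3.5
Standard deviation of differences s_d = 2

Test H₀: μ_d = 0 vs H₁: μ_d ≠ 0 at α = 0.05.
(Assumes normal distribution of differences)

df = n - 1 = 8
SE = s_d/√n = 2/√9 = 0.6667
t = d̄/SE = 3.5/0.6667 = 5.2497
Critical value: t_{0.025,8} = ±2.306
p-value ≈ 0.0008
Decision: reject H₀

Answer: t = 5.2497, reject H₀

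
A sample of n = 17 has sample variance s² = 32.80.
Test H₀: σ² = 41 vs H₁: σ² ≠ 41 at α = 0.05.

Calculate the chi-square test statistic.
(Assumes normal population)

df = n - 1 = 16
χ² = (n-1)s²/σ₀² = 16×32.80/41 = 12.8000
Critical values: χ²_{0.975,16} = 6.908, χ²_{0.025,16} = 28.845
Rejection region: χ² < 6.908 or χ² > 28.845
Decision: fail to reject H₀

Answer: χ² = 12.8000, fail to reject H₀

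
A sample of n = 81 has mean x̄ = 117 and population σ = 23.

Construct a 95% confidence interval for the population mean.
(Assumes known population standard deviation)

Confidence level: 95%, α = 0.05
z_0.025 = 1.960
SE = σ/√n = 23/√81 = 2.5556
Margin of error = 1.960 × 2.5556 = 5.0090
CI: x̄ ± margin = 117 ± 5.0090
CI: (111.9910, 122.0090)

Answer: (111.9910, 122.0090)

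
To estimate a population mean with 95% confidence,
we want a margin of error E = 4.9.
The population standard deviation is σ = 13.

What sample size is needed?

z_0.025 = 1.960
n = (z×σ/E)² = (1.960×13/4.9)²
n = 27.0400
Round up: n = 28

Answer: n = 28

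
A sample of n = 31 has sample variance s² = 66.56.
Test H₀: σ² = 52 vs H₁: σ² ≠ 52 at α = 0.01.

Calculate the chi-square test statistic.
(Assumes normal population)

Answer: χ² = 38.4000, fail to reject H₀

Derivation:
df = n - 1 = 30
χ² = (n-1)s²/σ₀² = 30×66.56/52 = 38.4000
Critical values: χ²_{0.995,30} = 13.787, χ²_{0.005,30} = 53.672
Rejection region: χ² < 13.787 or χ² > 53.672
Decision: fail to reject H₀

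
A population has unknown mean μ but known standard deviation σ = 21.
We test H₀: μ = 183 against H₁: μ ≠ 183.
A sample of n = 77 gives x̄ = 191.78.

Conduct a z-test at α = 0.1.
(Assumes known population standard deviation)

Answer: z = 3.6687, reject H₀

Derivation:
Standard error: SE = σ/√n = 21/√77 = 2.3932
z-statistic: z = (x̄ - μ₀)/SE = (191.78 - 183)/2.3932 = 3.6687
Critical value: ±1.645
p-value = 0.0002
Decision: reject H₀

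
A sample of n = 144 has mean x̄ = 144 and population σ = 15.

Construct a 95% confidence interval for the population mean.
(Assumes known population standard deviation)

Confidence level: 95%, α = 0.05
z_0.025 = 1.960
SE = σ/√n = 15/√144 = 1.2500
Margin of error = 1.960 × 1.2500 = 2.4500
CI: x̄ ± margin = 144 ± 2.4500
CI: (141.5500, 146.4500)

Answer: (141.5500, 146.4500)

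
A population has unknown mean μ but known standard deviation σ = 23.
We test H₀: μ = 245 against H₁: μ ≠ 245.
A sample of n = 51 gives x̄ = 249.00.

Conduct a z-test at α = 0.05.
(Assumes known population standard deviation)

Standard error: SE = σ/√n = 23/√51 = 3.2206
z-statistic: z = (x̄ - μ₀)/SE = (249.00 - 245)/3.2206 = 1.2420
Critical value: ±1.960
p-value = 0.2142
Decision: fail to reject H₀

Answer: z = 1.2420, fail to reject H₀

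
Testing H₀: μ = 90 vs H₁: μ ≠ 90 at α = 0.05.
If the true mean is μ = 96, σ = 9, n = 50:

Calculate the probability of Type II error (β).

SE = σ/√n = 9/√50 = 1.2728
Critical values: μ₀ ± z_0.025×SE = 90 ± 1.960×1.2728
Acceptance region: (87.5053, 92.4947)
Under H₁ (μ = 96): z_high = (92.4947 - 96)/1.2728 = -2.7540, z_low = (87.5053 - 96)/1.2728 = -6.6740
β = P(not reject | H₁) = Φ(-2.7540) - Φ(-6.6740) ≈ 0.0029

Answer: β ≈ 0.0029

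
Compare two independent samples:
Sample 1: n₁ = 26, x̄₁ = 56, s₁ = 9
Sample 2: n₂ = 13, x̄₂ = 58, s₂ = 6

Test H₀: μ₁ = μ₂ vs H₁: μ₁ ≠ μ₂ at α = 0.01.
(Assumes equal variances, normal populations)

Pooled variance: s²_p = [25×9² + 12×6²]/(37) = 66.4054
s_p = 8.1490
SE = s_p×√(1/n₁ + 1/n₂) = 8.1490×√(1/26 + 1/13) = 2.7681
t = (x̄₁ - x̄₂)/SE = (56 - 58)/2.7681 = -0.7225
df = 37, t-critical = ±2.715
Decision: fail to reject H₀

Answer: t = -0.7225, fail to reject H₀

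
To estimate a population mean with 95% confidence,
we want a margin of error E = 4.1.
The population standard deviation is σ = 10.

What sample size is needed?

Answer: n = 23

Derivation:
z_0.025 = 1.960
n = (z×σ/E)² = (1.960×10/4.1)²
n = 22.8531
Round up: n = 23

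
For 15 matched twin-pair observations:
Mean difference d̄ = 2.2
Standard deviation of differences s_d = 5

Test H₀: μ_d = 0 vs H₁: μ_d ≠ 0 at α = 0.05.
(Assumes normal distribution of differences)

df = n - 1 = 14
SE = s_d/√n = 5/√15 = 1.2910
t = d̄/SE = 2.2/1.2910 = 1.7041
Critical value: t_{0.025,14} = ±2.145
p-value ≈ 0.1104
Decision: fail to reject H₀

Answer: t = 1.7041, fail to reject H₀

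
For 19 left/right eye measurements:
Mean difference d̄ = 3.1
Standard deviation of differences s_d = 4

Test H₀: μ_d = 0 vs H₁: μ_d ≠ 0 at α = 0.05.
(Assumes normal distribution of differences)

df = n - 1 = 18
SE = s_d/√n = 4/√19 = 0.9177
t = d̄/SE = 3.1/0.9177 = 3.3780
Critical value: t_{0.025,18} = ±2.101
p-value ≈ 0.0034
Decision: reject H₀

Answer: t = 3.3780, reject H₀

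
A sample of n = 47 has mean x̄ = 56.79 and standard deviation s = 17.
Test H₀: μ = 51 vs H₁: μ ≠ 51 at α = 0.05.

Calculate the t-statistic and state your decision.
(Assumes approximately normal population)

Answer: t = 2.3350, reject H₀

Derivation:
df = n - 1 = 46
SE = s/√n = 17/√47 = 2.4797
t = (x̄ - μ₀)/SE = (56.79 - 51)/2.4797 = 2.3350
Critical value: t_{0.025,46} = ±2.013
p-value ≈ 0.0240
Decision: reject H₀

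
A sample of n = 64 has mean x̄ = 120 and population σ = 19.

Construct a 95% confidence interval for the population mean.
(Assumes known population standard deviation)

Confidence level: 95%, α = 0.05
z_0.025 = 1.960
SE = σ/√n = 19/√64 = 2.3750
Margin of error = 1.960 × 2.3750 = 4.6550
CI: x̄ ± margin = 120 ± 4.6550
CI: (115.3450, 124.6550)

Answer: (115.3450, 124.6550)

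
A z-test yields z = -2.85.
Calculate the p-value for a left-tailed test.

Answer: p-value ≈ 0.0022

Derivation:
For z = -2.85:
p = P(Z < -2.85) = Φ(-2.85) = 0.0022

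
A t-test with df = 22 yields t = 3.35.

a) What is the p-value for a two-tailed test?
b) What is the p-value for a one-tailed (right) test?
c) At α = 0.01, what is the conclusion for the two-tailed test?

Using t-distribution with df = 22:
a) Two-tailed: p = 2×P(T > 3.35) = 0.0029
b) One-tailed: p = P(T > 3.35) = 0.0014
c) 0.0029 < 0.01, reject H₀

Answer: a) 0.0029, b) 0.0014, c) reject H₀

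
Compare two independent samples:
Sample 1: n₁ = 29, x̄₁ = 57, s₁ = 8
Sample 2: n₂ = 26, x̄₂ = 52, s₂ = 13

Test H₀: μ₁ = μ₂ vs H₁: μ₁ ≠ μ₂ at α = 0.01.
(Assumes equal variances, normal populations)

Answer: t = 1.7375, fail to reject H₀

Derivation:
Pooled variance: s²_p = [28×8² + 25×13²]/(53) = 113.5283
s_p = 10.6550
SE = s_p×√(1/n₁ + 1/n₂) = 10.6550×√(1/29 + 1/26) = 2.8777
t = (x̄₁ - x̄₂)/SE = (57 - 52)/2.8777 = 1.7375
df = 53, t-critical = ±2.672
Decision: fail to reject H₀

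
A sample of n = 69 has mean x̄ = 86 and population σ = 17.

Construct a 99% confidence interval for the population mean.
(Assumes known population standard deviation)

Confidence level: 99%, α = 0.01
z_0.005 = 2.576
SE = σ/√n = 17/√69 = 2.0466
Margin of error = 2.576 × 2.0466 = 5.2720
CI: x̄ ± margin = 86 ± 5.2720
CI: (80.7280, 91.2720)

Answer: (80.7280, 91.2720)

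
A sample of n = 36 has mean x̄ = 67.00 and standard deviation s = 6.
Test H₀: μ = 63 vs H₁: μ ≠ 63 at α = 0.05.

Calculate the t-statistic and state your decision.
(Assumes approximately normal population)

df = n - 1 = 35
SE = s/√n = 6/√36 = 1.0000
t = (x̄ - μ₀)/SE = (67.00 - 63)/1.0000 = 4.0000
Critical value: t_{0.025,35} = ±2.030
p-value ≈ 0.0003
Decision: reject H₀

Answer: t = 4.0000, reject H₀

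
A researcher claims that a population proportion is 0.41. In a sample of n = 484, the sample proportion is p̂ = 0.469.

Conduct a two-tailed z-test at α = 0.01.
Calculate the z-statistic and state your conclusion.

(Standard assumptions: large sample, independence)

H₀: p = 0.41, H₁: p ≠ 0.41
Standard error: SE = √(p₀(1-p₀)/n) = √(0.41×0.59/484) = 0.022356
z-statistic: z = (p̂ - p₀)/SE = (0.469 - 0.41)/0.022356 = 2.6391
Critical value: z_0.005 = ±2.576
p-value = 0.0083
Decision: reject H₀ at α = 0.01

Answer: z = 2.6391, reject H₀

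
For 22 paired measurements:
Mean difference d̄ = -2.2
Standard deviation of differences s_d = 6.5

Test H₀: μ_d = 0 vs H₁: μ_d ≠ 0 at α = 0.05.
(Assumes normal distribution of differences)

Answer: t = -1.5875, fail to reject H₀

Derivation:
df = n - 1 = 21
SE = s_d/√n = 6.5/√22 = 1.3858
t = d̄/SE = -2.2/1.3858 = -1.5875
Critical value: t_{0.025,21} = ±2.080
p-value ≈ 0.1273
Decision: fail to reject H₀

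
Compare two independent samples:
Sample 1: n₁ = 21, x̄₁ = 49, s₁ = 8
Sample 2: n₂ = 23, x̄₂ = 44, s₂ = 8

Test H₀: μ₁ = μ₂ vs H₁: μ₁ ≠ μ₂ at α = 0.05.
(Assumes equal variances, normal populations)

Answer: t = 2.0707, reject H₀

Derivation:
Pooled variance: s²_p = [20×8² + 22×8²]/(42) = 64.0000
s_p = 8.0000
SE = s_p×√(1/n₁ + 1/n₂) = 8.0000×√(1/21 + 1/23) = 2.4146
t = (x̄₁ - x̄₂)/SE = (49 - 44)/2.4146 = 2.0707
df = 42, t-critical = ±2.018
Decision: reject H₀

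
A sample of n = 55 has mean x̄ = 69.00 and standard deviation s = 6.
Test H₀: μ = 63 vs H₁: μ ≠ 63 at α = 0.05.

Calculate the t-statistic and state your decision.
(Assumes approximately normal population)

df = n - 1 = 54
SE = s/√n = 6/√55 = 0.8090
t = (x̄ - μ₀)/SE = (69.00 - 63)/0.8090 = 7.4166
Critical value: t_{0.025,54} = ±2.005
p-value < 0.0001
Decision: reject H₀

Answer: t = 7.4166, reject H₀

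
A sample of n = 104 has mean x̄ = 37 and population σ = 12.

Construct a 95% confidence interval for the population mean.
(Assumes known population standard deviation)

Answer: (34.6937, 39.3063)

Derivation:
Confidence level: 95%, α = 0.05
z_0.025 = 1.960
SE = σ/√n = 12/√104 = 1.1767
Margin of error = 1.960 × 1.1767 = 2.3063
CI: x̄ ± margin = 37 ± 2.3063
CI: (34.6937, 39.3063)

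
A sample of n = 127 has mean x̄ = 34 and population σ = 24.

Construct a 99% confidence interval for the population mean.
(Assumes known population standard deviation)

Answer: (28.5139, 39.4861)

Derivation:
Confidence level: 99%, α = 0.01
z_0.005 = 2.576
SE = σ/√n = 24/√127 = 2.1297
Margin of error = 2.576 × 2.1297 = 5.4861
CI: x̄ ± margin = 34 ± 5.4861
CI: (28.5139, 39.4861)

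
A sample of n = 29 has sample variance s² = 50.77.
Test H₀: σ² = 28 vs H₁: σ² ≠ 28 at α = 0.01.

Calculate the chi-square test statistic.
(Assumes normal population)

df = n - 1 = 28
χ² = (n-1)s²/σ₀² = 28×50.77/28 = 50.7700
Critical values: χ²_{0.995,28} = 12.461, χ²_{0.005,28} = 50.993
Rejection region: χ² < 12.461 or χ² > 50.993
Decision: fail to reject H₀

Answer: χ² = 50.7700, fail to reject H₀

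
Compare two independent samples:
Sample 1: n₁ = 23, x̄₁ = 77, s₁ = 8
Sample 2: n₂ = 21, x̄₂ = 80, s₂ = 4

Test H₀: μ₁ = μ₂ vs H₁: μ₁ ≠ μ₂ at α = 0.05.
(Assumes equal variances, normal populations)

Pooled variance: s²_p = [22×8² + 20×4²]/(42) = 41.1429
s_p = 6.4143
SE = s_p×√(1/n₁ + 1/n₂) = 6.4143×√(1/23 + 1/21) = 1.9360
t = (x̄₁ - x̄₂)/SE = (77 - 80)/1.9360 = -1.5496
df = 42, t-critical = ±2.018
Decision: fail to reject H₀

Answer: t = -1.5496, fail to reject H₀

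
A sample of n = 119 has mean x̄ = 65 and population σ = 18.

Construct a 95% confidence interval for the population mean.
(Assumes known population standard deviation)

Answer: (61.7658, 68.2342)

Derivation:
Confidence level: 95%, α = 0.05
z_0.025 = 1.960
SE = σ/√n = 18/√119 = 1.6501
Margin of error = 1.960 × 1.6501 = 3.2342
CI: x̄ ± margin = 65 ± 3.2342
CI: (61.7658, 68.2342)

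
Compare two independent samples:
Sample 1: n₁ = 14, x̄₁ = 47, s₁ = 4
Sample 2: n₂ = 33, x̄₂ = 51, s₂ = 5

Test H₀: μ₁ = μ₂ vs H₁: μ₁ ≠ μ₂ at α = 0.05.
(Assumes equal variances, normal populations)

Pooled variance: s²_p = [13×4² + 32×5²]/(45) = 22.4000
s_p = 4.7329
SE = s_p×√(1/n₁ + 1/n₂) = 4.7329×√(1/14 + 1/33) = 1.5096
t = (x̄₁ - x̄₂)/SE = (47 - 51)/1.5096 = -2.6497
df = 45, t-critical = ±2.014
Decision: reject H₀

Answer: t = -2.6497, reject H₀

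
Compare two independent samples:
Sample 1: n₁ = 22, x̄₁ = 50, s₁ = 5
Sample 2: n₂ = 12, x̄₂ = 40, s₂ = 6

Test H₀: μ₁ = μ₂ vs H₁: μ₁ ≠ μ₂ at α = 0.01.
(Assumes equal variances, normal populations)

Pooled variance: s²_p = [21×5² + 11×6²]/(32) = 28.7812
s_p = 5.3648
SE = s_p×√(1/n₁ + 1/n₂) = 5.3648×√(1/22 + 1/12) = 1.9253
t = (x̄₁ - x̄₂)/SE = (50 - 40)/1.9253 = 5.1940
df = 32, t-critical = ±2.738
Decision: reject H₀

Answer: t = 5.1940, reject H₀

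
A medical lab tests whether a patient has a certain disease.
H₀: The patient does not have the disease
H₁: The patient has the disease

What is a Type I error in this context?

Type I error: rejecting H₀ when it is actually true (false positive).
Type II error: failing to reject H₀ when H₁ is actually true (false negative).

Answer: Diagnosing a healthy patient as having the disease (false positive)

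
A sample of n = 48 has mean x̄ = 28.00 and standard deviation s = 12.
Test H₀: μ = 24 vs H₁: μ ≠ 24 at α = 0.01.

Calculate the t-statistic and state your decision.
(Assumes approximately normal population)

df = n - 1 = 47
SE = s/√n = 12/√48 = 1.7321
t = (x̄ - μ₀)/SE = (28.00 - 24)/1.7321 = 2.3093
Critical value: t_{0.005,47} = ±2.685
p-value ≈ 0.0254
Decision: fail to reject H₀

Answer: t = 2.3093, fail to reject H₀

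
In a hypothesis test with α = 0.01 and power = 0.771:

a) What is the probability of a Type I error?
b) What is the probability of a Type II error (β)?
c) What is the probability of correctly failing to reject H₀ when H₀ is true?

a) Type I error probability = α = 0.01
b) Power = P(reject H₀ | H₁ true) = 1 - β = 0.771, so Type II error probability = β = 1 - Power = 0.229
c) P(fail to reject H₀ | H₀ true) = 1 - α = 0.99

Answer: a) 0.01, b) 0.229, c) 0.99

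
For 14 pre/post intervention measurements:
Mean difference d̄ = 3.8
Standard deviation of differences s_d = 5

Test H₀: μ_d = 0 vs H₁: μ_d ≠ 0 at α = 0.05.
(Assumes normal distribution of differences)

Answer: t = 2.8437, reject H₀

Derivation:
df = n - 1 = 13
SE = s_d/√n = 5/√14 = 1.3363
t = d̄/SE = 3.8/1.3363 = 2.8437
Critical value: t_{0.025,13} = ±2.160
p-value ≈ 0.0138
Decision: reject H₀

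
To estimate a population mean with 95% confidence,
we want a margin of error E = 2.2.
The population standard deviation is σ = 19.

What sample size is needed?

z_0.025 = 1.960
n = (z×σ/E)² = (1.960×19/2.2)²
n = 286.5326
Round up: n = 287

Answer: n = 287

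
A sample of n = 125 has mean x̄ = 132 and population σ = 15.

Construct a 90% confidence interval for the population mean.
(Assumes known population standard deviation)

Answer: (129.7931, 134.2069)

Derivation:
Confidence level: 90%, α = 0.1
z_0.05 = 1.645
SE = σ/√n = 15/√125 = 1.3416
Margin of error = 1.645 × 1.3416 = 2.2069
CI: x̄ ± margin = 132 ± 2.2069
CI: (129.7931, 134.2069)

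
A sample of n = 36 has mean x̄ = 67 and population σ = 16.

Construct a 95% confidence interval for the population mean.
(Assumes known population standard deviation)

Confidence level: 95%, α = 0.05
z_0.025 = 1.960
SE = σ/√n = 16/√36 = 2.6667
Margin of error = 1.960 × 2.6667 = 5.2267
CI: x̄ ± margin = 67 ± 5.2267
CI: (61.7733, 72.2267)

Answer: (61.7733, 72.2267)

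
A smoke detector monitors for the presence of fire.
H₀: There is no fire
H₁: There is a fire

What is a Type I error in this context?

Answer: The alarm sounds when there is no fire (false alarm)

Derivation:
Type I error (α): Rejecting H₀ when H₀ is true
Type II error (β): Failing to reject H₀ when H₁ is true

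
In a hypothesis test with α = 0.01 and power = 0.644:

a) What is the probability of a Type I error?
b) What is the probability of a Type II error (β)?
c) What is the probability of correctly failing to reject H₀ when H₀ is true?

a) Type I error probability = α = 0.01
b) Power = P(reject H₀ | H₁ true) = 1 - β = 0.644, so Type II error probability = β = 1 - Power = 0.356
c) P(fail to reject H₀ | H₀ true) = 1 - α = 0.99

Answer: a) 0.01, b) 0.356, c) 0.99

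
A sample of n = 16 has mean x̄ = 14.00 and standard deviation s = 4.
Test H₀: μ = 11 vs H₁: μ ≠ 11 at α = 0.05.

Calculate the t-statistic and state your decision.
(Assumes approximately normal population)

Answer: t = 3.0000, reject H₀

Derivation:
df = n - 1 = 15
SE = s/√n = 4/√16 = 1.0000
t = (x̄ - μ₀)/SE = (14.00 - 11)/1.0000 = 3.0000
Critical value: t_{0.025,15} = ±2.131
p-value ≈ 0.0090
Decision: reject H₀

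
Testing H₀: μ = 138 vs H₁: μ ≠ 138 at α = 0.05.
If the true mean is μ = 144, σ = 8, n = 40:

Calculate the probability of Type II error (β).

SE = σ/√n = 8/√40 = 1.2649
Critical values: μ₀ ± z_0.025×SE = 138 ± 1.960×1.2649
Acceptance region: (135.5208, 140.4792)
Under H₁ (μ = 144): z_high = (140.4792 - 144)/1.2649 = -2.7835, z_low = (135.5208 - 144)/1.2649 = -6.7035
β = P(not reject | H₁) = Φ(-2.7835) - Φ(-6.7035) ≈ 0.0027

Answer: β ≈ 0.0027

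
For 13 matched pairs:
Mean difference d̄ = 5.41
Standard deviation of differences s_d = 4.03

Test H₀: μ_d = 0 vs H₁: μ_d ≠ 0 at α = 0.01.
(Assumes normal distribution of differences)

Answer: t = 4.8403, reject H₀

Derivation:
df = n - 1 = 12
SE = s_d/√n = 4.03/√13 = 1.1177
t = d̄/SE = 5.41/1.1177 = 4.8403
Critical value: t_{0.005,12} = ±3.055
p-value ≈ 0.0004
Decision: reject H₀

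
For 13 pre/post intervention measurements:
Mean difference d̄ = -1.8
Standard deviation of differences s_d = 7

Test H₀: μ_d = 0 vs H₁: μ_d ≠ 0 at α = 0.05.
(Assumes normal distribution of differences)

df = n - 1 = 12
SE = s_d/√n = 7/√13 = 1.9415
t = d̄/SE = -1.8/1.9415 = -0.9271
Critical value: t_{0.025,12} = ±2.179
p-value ≈ 0.3721
Decision: fail to reject H₀

Answer: t = -0.9271, fail to reject H₀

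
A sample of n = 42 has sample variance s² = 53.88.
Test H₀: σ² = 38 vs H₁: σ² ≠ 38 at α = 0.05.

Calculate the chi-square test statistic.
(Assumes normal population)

df = n - 1 = 41
χ² = (n-1)s²/σ₀² = 41×53.88/38 = 58.1337
Critical values: χ²_{0.975,41} = 25.215, χ²_{0.025,41} = 60.561
Rejection region: χ² < 25.215 or χ² > 60.561
Decision: fail to reject H₀

Answer: χ² = 58.1337, fail to reject H₀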